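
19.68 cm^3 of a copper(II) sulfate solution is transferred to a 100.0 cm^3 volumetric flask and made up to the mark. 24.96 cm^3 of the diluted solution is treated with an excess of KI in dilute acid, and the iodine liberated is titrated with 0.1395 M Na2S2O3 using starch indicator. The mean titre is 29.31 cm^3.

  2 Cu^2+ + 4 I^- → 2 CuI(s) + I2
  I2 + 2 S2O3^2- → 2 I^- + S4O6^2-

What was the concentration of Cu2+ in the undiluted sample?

n(S2O3^2-) = 0.02931 × 0.1395 = 4.089 × 10^-3 mol
n(I2) = n(S2O3^2-)/2 = 2.044 × 10^-3 mol
From the 2:1 ratio, n(Cu2+) in the aliquot = 2/1 × 2.044 × 10^-3 = 4.089 × 10^-3 mol
[Cu2+]_dilute = 4.089 × 10^-3 / 0.02496 = 0.1638 mol/L
[Cu2+]_original = 0.1638 × 100.0/19.68 = 0.8324 mol/L

0.8324 M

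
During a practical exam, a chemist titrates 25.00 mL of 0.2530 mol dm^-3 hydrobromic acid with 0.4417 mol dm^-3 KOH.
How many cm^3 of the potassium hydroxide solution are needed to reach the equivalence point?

HBr + KOH → KBr + H2O
n(HBr) = 0.02500 L × 0.2530 mol/L = 6.325 × 10^-3 mol
n(KOH) = 6.325 × 10^-3 mol (1:1 stoichiometry)
V(KOH) = 6.325 × 10^-3 mol / 0.4417 mol/L = 0.01432 L = 14.32 mL

14.32 mL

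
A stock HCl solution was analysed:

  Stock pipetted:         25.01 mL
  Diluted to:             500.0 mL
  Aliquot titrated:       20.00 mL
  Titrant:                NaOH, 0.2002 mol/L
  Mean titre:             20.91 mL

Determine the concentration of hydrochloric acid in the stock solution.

HCl + NaOH → NaCl + H2O
n(NaOH) = 0.02091 × 0.2002 = 4.186 × 10^-3 mol
n(HCl) in the aliquot = 4.186 × 10^-3 mol (1:1 ratio)
[HCl]_dilute = 4.186 × 10^-3 / 0.02000 = 0.2093 mol/L
Dilution factor = 500.0 / 25.01 = 19.99
[HCl]_stock = 0.2093 × 19.99 = 4.185 mol/L

4.185 mol/L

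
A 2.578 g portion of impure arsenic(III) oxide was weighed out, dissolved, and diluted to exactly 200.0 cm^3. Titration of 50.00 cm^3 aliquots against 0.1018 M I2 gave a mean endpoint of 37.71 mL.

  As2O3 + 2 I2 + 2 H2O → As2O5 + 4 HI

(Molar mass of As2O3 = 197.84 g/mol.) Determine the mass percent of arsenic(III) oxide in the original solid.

n(I2) per titration = 0.03771 × 0.1018 = 3.839 × 10^-3 mol
From the 1:2 ratio, n(As2O3) in each aliquot = 1/2 × 3.839 × 10^-3 = 1.919 × 10^-3 mol
n(As2O3) in the whole flask = 1.919 × 10^-3 × 200.0/50.00 = 7.678 × 10^-3 mol
mass of As2O3 = 7.678 × 10^-3 × 197.84 = 1.519 g
% As2O3 = 1.519 / 2.578 × 100 = 58.92 %

58.92 %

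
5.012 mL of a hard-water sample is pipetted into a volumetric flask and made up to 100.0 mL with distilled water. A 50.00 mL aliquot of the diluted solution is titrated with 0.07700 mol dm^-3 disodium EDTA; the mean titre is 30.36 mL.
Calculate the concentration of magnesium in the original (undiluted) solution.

0.9328 mol/L

Mg^2+ + EDTA^4- → [Mg(EDTA)]^2-
n(EDTA) = 0.03036 × 0.07700 = 2.338 × 10^-3 mol
n(Mg2+) in the aliquot = 2.338 × 10^-3 mol (1:1 ratio)
[Mg2+]_dilute = 2.338 × 10^-3 / 0.05000 = 0.04675 mol/L
Dilution factor = 100.0 / 5.012 = 19.95
[Mg2+]_stock = 0.04675 × 19.95 = 0.9328 mol/L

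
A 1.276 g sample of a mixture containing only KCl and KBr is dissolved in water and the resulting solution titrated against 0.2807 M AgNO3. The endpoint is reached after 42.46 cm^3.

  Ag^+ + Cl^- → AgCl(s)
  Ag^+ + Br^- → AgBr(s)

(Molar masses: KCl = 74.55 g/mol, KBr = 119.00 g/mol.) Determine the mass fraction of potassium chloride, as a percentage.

n(AgNO3) = 0.04246 × 0.2807 = 0.01192 mol
Let x = n(KCl), y = n(KBr).
Titrant: 1x + 1y = 0.01192;  mass: 74.55x + 119.00y = 1.276
Solving, x = 3.201 × 10^-3 mol, y = 8.717 × 10^-3 mol
mass of KCl = 3.201 × 10^-3 × 74.55 = 0.2387 g
% KCl = 0.2387 / 1.276 × 100 = 18.70 %

18.70 %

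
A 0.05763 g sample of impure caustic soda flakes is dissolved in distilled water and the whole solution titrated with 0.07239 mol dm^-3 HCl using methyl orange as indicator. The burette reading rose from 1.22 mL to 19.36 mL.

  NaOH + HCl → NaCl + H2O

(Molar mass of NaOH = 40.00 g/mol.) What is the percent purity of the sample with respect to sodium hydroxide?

n(HCl) = 0.01814 L × 0.07239 mol/L = 1.313 × 10^-3 mol
n(NaOH) = 1.313 × 10^-3 mol (1:1 ratio)
mass of NaOH = 1.313 × 10^-3 × 40.00 g/mol = 0.05253 g
% NaOH = 0.05253 / 0.05763 × 100 = 91.14 %

91.14 %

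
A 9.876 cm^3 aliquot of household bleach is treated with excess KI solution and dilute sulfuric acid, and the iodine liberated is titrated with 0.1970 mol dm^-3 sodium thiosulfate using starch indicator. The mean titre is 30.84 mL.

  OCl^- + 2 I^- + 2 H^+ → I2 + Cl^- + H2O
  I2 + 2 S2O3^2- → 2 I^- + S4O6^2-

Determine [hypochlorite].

n(S2O3^2-) = 0.03084 × 0.1970 = 6.075 × 10^-3 mol
n(I2) = n(S2O3^2-)/2 = 3.038 × 10^-3 mol
n(OCl^-) in the aliquot = 3.038 × 10^-3 mol (1:1 ratio)
[OCl^-] = 3.038 × 10^-3 / 0.009876 = 0.3076 mol/L

0.3076 mol/L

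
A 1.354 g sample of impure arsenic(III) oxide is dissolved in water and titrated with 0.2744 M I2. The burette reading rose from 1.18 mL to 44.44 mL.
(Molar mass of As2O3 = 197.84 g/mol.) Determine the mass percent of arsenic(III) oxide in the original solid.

As2O3 + 2 I2 + 2 H2O → As2O5 + 4 HI
n(I2) = 0.04326 L × 0.2744 mol/L = 0.01187 mol
From the 1:2 ratio, n(As2O3) = 1/2 × 0.01187 = 5.935 × 10^-3 mol
mass of As2O3 = 5.935 × 10^-3 × 197.84 g/mol = 1.174 g
% As2O3 = 1.174 / 1.354 × 100 = 86.72 %

86.72 %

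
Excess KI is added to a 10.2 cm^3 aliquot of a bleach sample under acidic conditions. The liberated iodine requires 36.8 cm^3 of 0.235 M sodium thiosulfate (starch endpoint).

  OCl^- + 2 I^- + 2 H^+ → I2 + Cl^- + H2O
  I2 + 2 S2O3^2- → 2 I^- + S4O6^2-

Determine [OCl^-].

0.424 M

n(S2O3^2-) = 0.0368 × 0.235 = 8.65 × 10^-3 mol
n(I2) = n(S2O3^2-)/2 = 4.32 × 10^-3 mol
n(OCl^-) in the aliquot = 4.32 × 10^-3 mol (1:1 ratio)
[OCl^-] = 4.32 × 10^-3 / 0.0102 = 0.424 mol/L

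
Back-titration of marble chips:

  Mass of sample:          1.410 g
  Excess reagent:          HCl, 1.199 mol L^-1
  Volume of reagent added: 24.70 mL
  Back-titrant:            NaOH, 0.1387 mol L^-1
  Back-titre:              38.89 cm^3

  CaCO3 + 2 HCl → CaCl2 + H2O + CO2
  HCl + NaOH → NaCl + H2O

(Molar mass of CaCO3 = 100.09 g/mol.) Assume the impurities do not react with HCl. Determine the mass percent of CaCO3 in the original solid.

85.97 %

n(HCl) added = 0.02470 × 1.199 = 0.02962 mol
n(NaOH) used in back-titration = 0.03889 × 0.1387 = 5.394 × 10^-3 mol
n(HCl) left over = 5.394 × 10^-3 mol (1:1 ratio)
n(HCl) consumed by analyte = 0.02962 − 5.394 × 10^-3 = 0.02422 mol
From the 1:2 ratio, n(CaCO3) = 1/2 × 0.02422 = 0.01211 mol
mass of CaCO3 = 0.01211 × 100.09 = 1.212 g
% CaCO3 = 1.212 / 1.410 × 100 = 85.97 %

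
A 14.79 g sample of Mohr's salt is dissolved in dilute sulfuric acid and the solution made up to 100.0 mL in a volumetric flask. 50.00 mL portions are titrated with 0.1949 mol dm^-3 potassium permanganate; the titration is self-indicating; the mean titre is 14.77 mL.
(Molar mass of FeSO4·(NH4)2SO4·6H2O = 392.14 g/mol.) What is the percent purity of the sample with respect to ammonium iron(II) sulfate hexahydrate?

MnO4^- + 5 Fe^2+ + 8 H^+ → Mn^2+ + 5 Fe^3+ + 4 H2O
n(KMnO4) per titration = 0.01477 × 0.1949 = 2.879 × 10^-3 mol
From the 5:1 ratio, n(FeSO4·(NH4)2SO4·6H2O) in each aliquot = 5/1 × 2.879 × 10^-3 = 0.01439 mol
n(FeSO4·(NH4)2SO4·6H2O) in the whole flask = 0.01439 × 100.0/50.00 = 0.02879 mol
mass of FeSO4·(NH4)2SO4·6H2O = 0.02879 × 392.14 = 11.29 g
% FeSO4·(NH4)2SO4·6H2O = 11.29 / 14.79 × 100 = 76.32 %

76.32 %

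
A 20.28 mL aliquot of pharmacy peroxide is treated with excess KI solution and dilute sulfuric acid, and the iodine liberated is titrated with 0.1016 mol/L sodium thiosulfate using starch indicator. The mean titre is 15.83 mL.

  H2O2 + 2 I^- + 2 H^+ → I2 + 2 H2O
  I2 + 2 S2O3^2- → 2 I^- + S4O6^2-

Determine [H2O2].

n(S2O3^2-) = 0.01583 × 0.1016 = 1.608 × 10^-3 mol
n(I2) = n(S2O3^2-)/2 = 8.042 × 10^-4 mol
n(H2O2) in the aliquot = 8.042 × 10^-4 mol (1:1 ratio)
[H2O2] = 8.042 × 10^-4 / 0.02028 = 0.03965 mol/L

0.03965 mol/L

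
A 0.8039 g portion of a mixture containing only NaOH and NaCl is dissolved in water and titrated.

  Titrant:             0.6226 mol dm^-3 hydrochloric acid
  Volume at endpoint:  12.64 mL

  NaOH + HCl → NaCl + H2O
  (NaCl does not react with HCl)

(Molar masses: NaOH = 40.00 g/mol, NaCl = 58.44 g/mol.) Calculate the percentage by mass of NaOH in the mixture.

39.16 %

n(HCl) = 0.01264 × 0.6226 = 7.870 × 10^-3 mol
Let x = n(NaOH), y = n(NaCl).
Titrant: 1x = 7.870 × 10^-3;  mass: 40.00x + 58.44y = 0.8039
Solving, x = 7.870 × 10^-3 mol, y = 8.369 × 10^-3 mol
mass of NaOH = 7.870 × 10^-3 × 40.00 = 0.3148 g
% NaOH = 0.3148 / 0.8039 × 100 = 39.16 %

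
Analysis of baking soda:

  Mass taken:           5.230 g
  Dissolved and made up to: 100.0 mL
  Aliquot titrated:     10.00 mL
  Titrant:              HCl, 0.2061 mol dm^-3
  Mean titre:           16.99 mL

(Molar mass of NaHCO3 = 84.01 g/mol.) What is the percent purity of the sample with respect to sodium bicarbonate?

56.25 %

NaHCO3 + HCl → NaCl + H2O + CO2
n(HCl) per titration = 0.01699 × 0.2061 = 3.502 × 10^-3 mol
n(NaHCO3) in each aliquot = 3.502 × 10^-3 mol (1:1 ratio)
n(NaHCO3) in the whole flask = 3.502 × 10^-3 × 100.0/10.00 = 0.03502 mol
mass of NaHCO3 = 0.03502 × 84.01 = 2.942 g
% NaHCO3 = 2.942 / 5.230 × 100 = 56.25 %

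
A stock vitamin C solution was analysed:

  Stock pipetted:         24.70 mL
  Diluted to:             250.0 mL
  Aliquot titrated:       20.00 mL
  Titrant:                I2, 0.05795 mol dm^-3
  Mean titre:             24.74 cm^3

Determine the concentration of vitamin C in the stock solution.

0.7255 mol/L

C6H8O6 + I2 → C6H6O6 + 2 HI
n(I2) = 0.02474 × 0.05795 = 1.434 × 10^-3 mol
n(C6H8O6) in the aliquot = 1.434 × 10^-3 mol (1:1 ratio)
[C6H8O6]_dilute = 1.434 × 10^-3 / 0.02000 = 0.07168 mol/L
Dilution factor = 250.0 / 24.70 = 10.12
[C6H8O6]_stock = 0.07168 × 10.12 = 0.7255 mol/L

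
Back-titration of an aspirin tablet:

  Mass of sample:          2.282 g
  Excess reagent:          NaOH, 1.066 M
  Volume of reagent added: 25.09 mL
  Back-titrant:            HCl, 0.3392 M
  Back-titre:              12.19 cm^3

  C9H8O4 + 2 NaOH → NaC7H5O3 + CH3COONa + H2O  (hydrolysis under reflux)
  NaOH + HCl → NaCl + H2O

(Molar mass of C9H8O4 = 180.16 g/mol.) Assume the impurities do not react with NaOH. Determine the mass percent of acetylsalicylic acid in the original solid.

n(NaOH) added = 0.02509 × 1.066 = 0.02675 mol
n(HCl) used in back-titration = 0.01219 × 0.3392 = 4.135 × 10^-3 mol
n(NaOH) left over = 4.135 × 10^-3 mol (1:1 ratio)
n(NaOH) consumed by analyte = 0.02675 − 4.135 × 10^-3 = 0.02261 mol
From the 1:2 ratio, n(C9H8O4) = 1/2 × 0.02261 = 0.01131 mol
mass of C9H8O4 = 0.01131 × 180.16 = 2.037 g
% C9H8O4 = 2.037 / 2.282 × 100 = 89.26 %

89.26 %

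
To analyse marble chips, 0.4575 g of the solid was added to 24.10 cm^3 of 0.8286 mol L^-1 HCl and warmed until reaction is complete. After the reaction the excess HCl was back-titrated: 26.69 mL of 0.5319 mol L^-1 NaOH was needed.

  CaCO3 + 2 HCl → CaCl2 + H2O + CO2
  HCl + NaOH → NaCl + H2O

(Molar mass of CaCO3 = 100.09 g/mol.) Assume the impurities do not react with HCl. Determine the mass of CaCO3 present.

0.2889 g

n(HCl) added = 0.02410 × 0.8286 = 0.01997 mol
n(NaOH) used in back-titration = 0.02669 × 0.5319 = 0.01420 mol
n(HCl) left over = 0.01420 mol (1:1 ratio)
n(HCl) consumed by analyte = 0.01997 − 0.01420 = 5.773 × 10^-3 mol
From the 1:2 ratio, n(CaCO3) = 1/2 × 5.773 × 10^-3 = 2.886 × 10^-3 mol
mass of CaCO3 = 2.886 × 10^-3 × 100.09 = 0.2889 g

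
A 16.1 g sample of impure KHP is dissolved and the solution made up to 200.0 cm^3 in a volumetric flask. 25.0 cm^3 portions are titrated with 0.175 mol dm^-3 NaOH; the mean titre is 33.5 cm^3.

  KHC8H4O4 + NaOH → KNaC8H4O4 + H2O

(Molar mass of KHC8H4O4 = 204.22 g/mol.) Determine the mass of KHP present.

n(NaOH) per titration = 0.0335 × 0.175 = 5.86 × 10^-3 mol
n(KHC8H4O4) in each aliquot = 5.86 × 10^-3 mol (1:1 ratio)
n(KHC8H4O4) in the whole flask = 5.86 × 10^-3 × 200.0/25.0 = 0.0469 mol
mass of KHC8H4O4 = 0.0469 × 204.22 = 9.58 g

9.58 g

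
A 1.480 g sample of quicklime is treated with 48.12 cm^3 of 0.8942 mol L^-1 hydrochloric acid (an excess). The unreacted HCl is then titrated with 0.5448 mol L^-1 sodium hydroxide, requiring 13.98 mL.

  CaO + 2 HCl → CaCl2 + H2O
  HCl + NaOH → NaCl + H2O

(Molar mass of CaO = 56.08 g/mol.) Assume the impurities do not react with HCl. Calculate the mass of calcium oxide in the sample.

0.9930 g

n(HCl) added = 0.04812 × 0.8942 = 0.04303 mol
n(NaOH) used in back-titration = 0.01398 × 0.5448 = 7.616 × 10^-3 mol
n(HCl) left over = 7.616 × 10^-3 mol (1:1 ratio)
n(HCl) consumed by analyte = 0.04303 − 7.616 × 10^-3 = 0.03541 mol
From the 1:2 ratio, n(CaO) = 1/2 × 0.03541 = 0.01771 mol
mass of CaO = 0.01771 × 56.08 = 0.9930 g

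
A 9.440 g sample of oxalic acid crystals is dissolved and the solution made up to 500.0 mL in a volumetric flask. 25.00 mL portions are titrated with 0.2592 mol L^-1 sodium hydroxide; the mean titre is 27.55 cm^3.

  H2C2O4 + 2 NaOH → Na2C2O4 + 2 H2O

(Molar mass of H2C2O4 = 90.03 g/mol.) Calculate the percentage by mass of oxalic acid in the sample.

68.10 %

n(NaOH) per titration = 0.02755 × 0.2592 = 7.141 × 10^-3 mol
From the 1:2 ratio, n(H2C2O4) in each aliquot = 1/2 × 7.141 × 10^-3 = 3.570 × 10^-3 mol
n(H2C2O4) in the whole flask = 3.570 × 10^-3 × 500.0/25.00 = 0.07141 mol
mass of H2C2O4 = 0.07141 × 90.03 = 6.429 g
% H2C2O4 = 6.429 / 9.440 × 100 = 68.10 %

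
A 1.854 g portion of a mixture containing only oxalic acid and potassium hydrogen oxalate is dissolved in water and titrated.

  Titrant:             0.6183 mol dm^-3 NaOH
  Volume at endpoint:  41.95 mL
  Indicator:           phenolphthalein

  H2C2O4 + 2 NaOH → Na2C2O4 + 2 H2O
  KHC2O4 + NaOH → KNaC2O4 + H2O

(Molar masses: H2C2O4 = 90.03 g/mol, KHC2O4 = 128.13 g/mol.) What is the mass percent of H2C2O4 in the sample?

n(NaOH) = 0.04195 × 0.6183 = 0.02594 mol
Let x = n(H2C2O4), y = n(KHC2O4).
Titrant: 2x + 1y = 0.02594;  mass: 90.03x + 128.13y = 1.854
Solving, x = 8.840 × 10^-3 mol, y = 8.259 × 10^-3 mol
mass of H2C2O4 = 8.840 × 10^-3 × 90.03 = 0.7958 g
% H2C2O4 = 0.7958 / 1.854 × 100 = 42.92 %

42.92 %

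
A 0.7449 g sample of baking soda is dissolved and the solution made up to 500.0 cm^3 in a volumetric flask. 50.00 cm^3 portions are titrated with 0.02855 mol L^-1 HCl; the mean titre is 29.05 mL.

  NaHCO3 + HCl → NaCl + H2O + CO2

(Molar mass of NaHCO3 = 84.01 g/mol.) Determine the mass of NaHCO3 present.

n(HCl) per titration = 0.02905 × 0.02855 = 8.294 × 10^-4 mol
n(NaHCO3) in each aliquot = 8.294 × 10^-4 mol (1:1 ratio)
n(NaHCO3) in the whole flask = 8.294 × 10^-4 × 500.0/50.00 = 8.294 × 10^-3 mol
mass of NaHCO3 = 8.294 × 10^-3 × 84.01 = 0.6968 g

0.6968 g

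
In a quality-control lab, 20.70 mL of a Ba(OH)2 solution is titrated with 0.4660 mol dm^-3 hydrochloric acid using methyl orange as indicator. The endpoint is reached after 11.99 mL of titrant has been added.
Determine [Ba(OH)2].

Ba(OH)2 + 2 HCl → BaCl2 + 2 H2O
n(HCl) = 0.01199 L × 0.4660 mol/L = 5.587 × 10^-3 mol
From the 1:2 mole ratio, n(Ba(OH)2) = 1/2 × 5.587 × 10^-3 = 2.794 × 10^-3 mol
[Ba(OH)2] = 2.794 × 10^-3 mol / 0.02070 L = 0.1350 mol/L

0.1350 mol/L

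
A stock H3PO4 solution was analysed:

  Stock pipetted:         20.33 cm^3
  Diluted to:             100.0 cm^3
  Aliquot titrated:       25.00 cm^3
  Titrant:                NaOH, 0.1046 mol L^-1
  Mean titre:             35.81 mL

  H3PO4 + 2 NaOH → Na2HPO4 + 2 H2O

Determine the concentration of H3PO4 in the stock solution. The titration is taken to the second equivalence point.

0.3685 mol/L

n(NaOH) = 0.03581 × 0.1046 = 3.746 × 10^-3 mol
From the 1:2 ratio, n(H3PO4) in the aliquot = 1/2 × 3.746 × 10^-3 = 1.873 × 10^-3 mol
[H3PO4]_dilute = 1.873 × 10^-3 / 0.02500 = 0.07491 mol/L
Dilution factor = 100.0 / 20.33 = 4.919
[H3PO4]_stock = 0.07491 × 4.919 = 0.3685 mol/L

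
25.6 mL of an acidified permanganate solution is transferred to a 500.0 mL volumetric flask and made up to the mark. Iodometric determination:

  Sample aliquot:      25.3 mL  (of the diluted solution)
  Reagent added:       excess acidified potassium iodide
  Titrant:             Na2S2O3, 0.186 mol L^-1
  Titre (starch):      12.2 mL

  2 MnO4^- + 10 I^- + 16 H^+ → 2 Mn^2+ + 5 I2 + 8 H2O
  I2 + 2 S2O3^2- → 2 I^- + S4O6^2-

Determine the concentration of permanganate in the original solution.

0.350 mol/L

n(S2O3^2-) = 0.0122 × 0.186 = 2.27 × 10^-3 mol
n(I2) = n(S2O3^2-)/2 = 1.13 × 10^-3 mol
From the 2:5 ratio, n(MnO4^-) in the aliquot = 2/5 × 1.13 × 10^-3 = 4.54 × 10^-4 mol
[MnO4^-]_dilute = 4.54 × 10^-4 / 0.0253 = 0.0179 mol/L
[MnO4^-]_original = 0.0179 × 500.0/25.6 = 0.350 mol/L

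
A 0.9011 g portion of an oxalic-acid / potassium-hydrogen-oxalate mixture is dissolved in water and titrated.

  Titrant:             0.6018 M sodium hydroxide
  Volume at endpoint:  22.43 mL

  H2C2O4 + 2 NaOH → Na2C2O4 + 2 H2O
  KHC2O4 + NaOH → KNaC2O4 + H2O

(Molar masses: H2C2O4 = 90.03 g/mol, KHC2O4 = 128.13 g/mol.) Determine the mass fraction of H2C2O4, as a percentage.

49.79 %

n(NaOH) = 0.02243 × 0.6018 = 0.01350 mol
Let x = n(H2C2O4), y = n(KHC2O4).
Titrant: 2x + 1y = 0.01350;  mass: 90.03x + 128.13y = 0.9011
Solving, x = 4.984 × 10^-3 mol, y = 3.531 × 10^-3 mol
mass of H2C2O4 = 4.984 × 10^-3 × 90.03 = 0.4487 g
% H2C2O4 = 0.4487 / 0.9011 × 100 = 49.79 %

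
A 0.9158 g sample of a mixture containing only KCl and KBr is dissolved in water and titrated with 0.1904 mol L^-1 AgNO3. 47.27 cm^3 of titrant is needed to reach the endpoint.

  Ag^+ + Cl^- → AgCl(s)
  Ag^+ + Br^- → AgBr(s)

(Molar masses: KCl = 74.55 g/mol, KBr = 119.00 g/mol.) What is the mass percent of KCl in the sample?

28.43 %

n(AgNO3) = 0.04727 × 0.1904 = 9.000 × 10^-3 mol
Let x = n(KCl), y = n(KBr).
Titrant: 1x + 1y = 9.000 × 10^-3;  mass: 74.55x + 119.00y = 0.9158
Solving, x = 3.492 × 10^-3 mol, y = 5.508 × 10^-3 mol
mass of KCl = 3.492 × 10^-3 × 74.55 = 0.2603 g
% KCl = 0.2603 / 0.9158 × 100 = 28.43 %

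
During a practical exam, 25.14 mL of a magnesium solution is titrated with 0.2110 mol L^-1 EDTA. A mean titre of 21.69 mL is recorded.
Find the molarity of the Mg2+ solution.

Mg^2+ + EDTA^4- → [Mg(EDTA)]^2-
n(EDTA) = 0.02169 L × 0.2110 mol/L = 4.577 × 10^-3 mol
n(Mg2+) = 4.577 × 10^-3 mol (1:1 mole ratio)
[Mg2+] = 4.577 × 10^-3 mol / 0.02514 L = 0.1820 mol/L

0.1820 mol/L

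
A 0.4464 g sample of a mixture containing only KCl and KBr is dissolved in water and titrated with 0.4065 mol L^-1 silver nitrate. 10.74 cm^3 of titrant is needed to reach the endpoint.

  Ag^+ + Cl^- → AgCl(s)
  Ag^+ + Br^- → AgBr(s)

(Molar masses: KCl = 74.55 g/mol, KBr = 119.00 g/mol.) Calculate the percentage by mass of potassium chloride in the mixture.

27.48 %

n(AgNO3) = 0.01074 × 0.4065 = 4.366 × 10^-3 mol
Let x = n(KCl), y = n(KBr).
Titrant: 1x + 1y = 4.366 × 10^-3;  mass: 74.55x + 119.00y = 0.4464
Solving, x = 1.645 × 10^-3 mol, y = 2.721 × 10^-3 mol
mass of KCl = 1.645 × 10^-3 × 74.55 = 0.1227 g
% KCl = 0.1227 / 0.4464 × 100 = 27.48 %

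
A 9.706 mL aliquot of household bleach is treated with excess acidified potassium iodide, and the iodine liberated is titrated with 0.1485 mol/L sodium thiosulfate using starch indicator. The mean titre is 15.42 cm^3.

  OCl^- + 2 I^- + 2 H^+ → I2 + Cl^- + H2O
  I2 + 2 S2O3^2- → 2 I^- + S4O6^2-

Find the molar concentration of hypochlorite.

n(S2O3^2-) = 0.01542 × 0.1485 = 2.290 × 10^-3 mol
n(I2) = n(S2O3^2-)/2 = 1.145 × 10^-3 mol
n(OCl^-) in the aliquot = 1.145 × 10^-3 mol (1:1 ratio)
[OCl^-] = 1.145 × 10^-3 / 0.009706 = 0.1180 mol/L

0.1180 mol/L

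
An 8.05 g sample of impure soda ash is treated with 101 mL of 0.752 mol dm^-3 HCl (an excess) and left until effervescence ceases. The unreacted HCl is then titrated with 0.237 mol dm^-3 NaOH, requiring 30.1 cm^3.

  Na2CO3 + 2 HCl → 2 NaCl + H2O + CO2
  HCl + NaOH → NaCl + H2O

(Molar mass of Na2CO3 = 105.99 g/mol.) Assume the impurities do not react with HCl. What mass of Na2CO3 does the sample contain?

n(HCl) added = 0.101 × 0.752 = 0.0760 mol
n(NaOH) used in back-titration = 0.0301 × 0.237 = 7.13 × 10^-3 mol
n(HCl) left over = 7.13 × 10^-3 mol (1:1 ratio)
n(HCl) consumed by analyte = 0.0760 − 7.13 × 10^-3 = 0.0688 mol
From the 1:2 ratio, n(Na2CO3) = 1/2 × 0.0688 = 0.0344 mol
mass of Na2CO3 = 0.0344 × 105.99 = 3.65 g

3.65 g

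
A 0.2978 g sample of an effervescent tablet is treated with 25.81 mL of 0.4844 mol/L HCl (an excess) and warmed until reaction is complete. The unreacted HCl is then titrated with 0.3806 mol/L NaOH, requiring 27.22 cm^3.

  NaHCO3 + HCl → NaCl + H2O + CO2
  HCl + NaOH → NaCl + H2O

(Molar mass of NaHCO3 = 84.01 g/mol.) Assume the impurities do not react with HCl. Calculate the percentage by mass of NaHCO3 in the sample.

n(HCl) added = 0.02581 × 0.4844 = 0.01250 mol
n(NaOH) used in back-titration = 0.02722 × 0.3806 = 0.01036 mol
n(HCl) left over = 0.01036 mol (1:1 ratio)
n(HCl) consumed by analyte = 0.01250 − 0.01036 = 2.142 × 10^-3 mol
n(NaHCO3) = 2.142 × 10^-3 mol (1:1 ratio)
mass of NaHCO3 = 2.142 × 10^-3 × 84.01 = 0.1800 g
% NaHCO3 = 0.1800 / 0.2978 × 100 = 60.44 %

60.44 %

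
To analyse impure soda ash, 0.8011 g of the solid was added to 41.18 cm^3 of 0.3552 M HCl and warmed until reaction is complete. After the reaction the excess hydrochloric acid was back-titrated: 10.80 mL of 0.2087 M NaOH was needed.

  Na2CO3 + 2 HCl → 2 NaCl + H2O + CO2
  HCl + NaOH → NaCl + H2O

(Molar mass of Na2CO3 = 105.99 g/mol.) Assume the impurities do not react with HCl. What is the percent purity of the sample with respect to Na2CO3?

n(HCl) added = 0.04118 × 0.3552 = 0.01463 mol
n(NaOH) used in back-titration = 0.01080 × 0.2087 = 2.254 × 10^-3 mol
n(HCl) left over = 2.254 × 10^-3 mol (1:1 ratio)
n(HCl) consumed by analyte = 0.01463 − 2.254 × 10^-3 = 0.01237 mol
From the 1:2 ratio, n(Na2CO3) = 1/2 × 0.01237 = 6.187 × 10^-3 mol
mass of Na2CO3 = 6.187 × 10^-3 × 105.99 = 0.6557 g
% Na2CO3 = 0.6557 / 0.8011 × 100 = 81.85 %

81.85 %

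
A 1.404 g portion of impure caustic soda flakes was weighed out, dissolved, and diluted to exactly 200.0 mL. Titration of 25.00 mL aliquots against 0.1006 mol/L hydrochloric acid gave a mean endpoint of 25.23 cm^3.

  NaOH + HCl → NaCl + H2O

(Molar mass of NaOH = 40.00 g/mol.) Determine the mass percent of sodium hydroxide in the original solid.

57.85 %

n(HCl) per titration = 0.02523 × 0.1006 = 2.538 × 10^-3 mol
n(NaOH) in each aliquot = 2.538 × 10^-3 mol (1:1 ratio)
n(NaOH) in the whole flask = 2.538 × 10^-3 × 200.0/25.00 = 0.02031 mol
mass of NaOH = 0.02031 × 40.00 = 0.8122 g
% NaOH = 0.8122 / 1.404 × 100 = 57.85 %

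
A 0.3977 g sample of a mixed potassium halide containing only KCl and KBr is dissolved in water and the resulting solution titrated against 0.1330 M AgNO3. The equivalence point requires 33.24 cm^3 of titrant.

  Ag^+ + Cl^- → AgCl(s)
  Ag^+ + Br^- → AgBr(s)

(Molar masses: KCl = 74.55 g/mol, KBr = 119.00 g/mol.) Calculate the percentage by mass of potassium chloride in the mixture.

54.14 %

n(AgNO3) = 0.03324 × 0.1330 = 4.421 × 10^-3 mol
Let x = n(KCl), y = n(KBr).
Titrant: 1x + 1y = 4.421 × 10^-3;  mass: 74.55x + 119.00y = 0.3977
Solving, x = 2.888 × 10^-3 mol, y = 1.533 × 10^-3 mol
mass of KCl = 2.888 × 10^-3 × 74.55 = 0.2153 g
% KCl = 0.2153 / 0.3977 × 100 = 54.14 %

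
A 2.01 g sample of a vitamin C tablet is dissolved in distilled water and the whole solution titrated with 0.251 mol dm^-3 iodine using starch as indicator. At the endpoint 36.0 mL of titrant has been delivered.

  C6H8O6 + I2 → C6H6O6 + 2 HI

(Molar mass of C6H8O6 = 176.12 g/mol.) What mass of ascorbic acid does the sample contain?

n(I2) = 0.0360 L × 0.251 mol/L = 9.04 × 10^-3 mol
n(C6H8O6) = 9.04 × 10^-3 mol (1:1 ratio)
mass of C6H8O6 = 9.04 × 10^-3 × 176.12 g/mol = 1.59 g

1.59 g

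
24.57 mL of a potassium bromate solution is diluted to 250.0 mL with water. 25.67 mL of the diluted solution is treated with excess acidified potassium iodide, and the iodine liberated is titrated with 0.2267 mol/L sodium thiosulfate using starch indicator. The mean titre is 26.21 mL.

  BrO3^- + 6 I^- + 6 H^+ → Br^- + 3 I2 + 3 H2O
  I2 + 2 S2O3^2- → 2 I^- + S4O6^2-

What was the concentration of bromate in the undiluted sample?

n(S2O3^2-) = 0.02621 × 0.2267 = 5.942 × 10^-3 mol
n(I2) = n(S2O3^2-)/2 = 2.971 × 10^-3 mol
From the 1:3 ratio, n(BrO3^-) in the aliquot = 1/3 × 2.971 × 10^-3 = 9.903 × 10^-4 mol
[BrO3^-]_dilute = 9.903 × 10^-4 / 0.02567 = 0.03858 mol/L
[BrO3^-]_original = 0.03858 × 250.0/24.57 = 0.3925 mol/L

0.3925 mol/L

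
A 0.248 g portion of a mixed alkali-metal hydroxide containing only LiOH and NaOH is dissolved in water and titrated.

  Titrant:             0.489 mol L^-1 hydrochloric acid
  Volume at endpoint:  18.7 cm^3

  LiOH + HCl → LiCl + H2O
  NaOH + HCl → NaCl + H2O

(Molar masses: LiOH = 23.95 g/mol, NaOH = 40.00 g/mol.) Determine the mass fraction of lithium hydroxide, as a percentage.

n(HCl) = 0.0187 × 0.489 = 9.14 × 10^-3 mol
Let x = n(LiOH), y = n(NaOH).
Titrant: 1x + 1y = 9.14 × 10^-3;  mass: 23.95x + 40.00y = 0.248
Solving, x = 7.34 × 10^-3 mol, y = 1.81 × 10^-3 mol
mass of LiOH = 7.34 × 10^-3 × 23.95 = 0.176 g
% LiOH = 0.176 / 0.248 × 100 = 70.9 %

70.9 %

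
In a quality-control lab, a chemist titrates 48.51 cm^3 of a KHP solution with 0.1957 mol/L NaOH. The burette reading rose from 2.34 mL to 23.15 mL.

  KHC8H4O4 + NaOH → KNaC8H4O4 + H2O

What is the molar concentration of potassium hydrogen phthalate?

0.08395 mol/L

n(NaOH) = 0.02081 L × 0.1957 mol/L = 4.073 × 10^-3 mol
n(KHC8H4O4) = 4.073 × 10^-3 mol (1:1 mole ratio)
[KHC8H4O4] = 4.073 × 10^-3 mol / 0.04851 L = 0.08395 mol/L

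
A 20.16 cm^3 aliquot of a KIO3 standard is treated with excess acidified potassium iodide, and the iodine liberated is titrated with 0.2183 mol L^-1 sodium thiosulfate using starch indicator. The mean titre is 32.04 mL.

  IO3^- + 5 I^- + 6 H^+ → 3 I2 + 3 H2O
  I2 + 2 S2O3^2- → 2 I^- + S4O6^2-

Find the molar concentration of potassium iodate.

0.05782 mol/L

n(S2O3^2-) = 0.03204 × 0.2183 = 6.994 × 10^-3 mol
n(I2) = n(S2O3^2-)/2 = 3.497 × 10^-3 mol
From the 1:3 ratio, n(IO3^-) in the aliquot = 1/3 × 3.497 × 10^-3 = 1.166 × 10^-3 mol
[IO3^-] = 1.166 × 10^-3 / 0.02016 = 0.05782 mol/L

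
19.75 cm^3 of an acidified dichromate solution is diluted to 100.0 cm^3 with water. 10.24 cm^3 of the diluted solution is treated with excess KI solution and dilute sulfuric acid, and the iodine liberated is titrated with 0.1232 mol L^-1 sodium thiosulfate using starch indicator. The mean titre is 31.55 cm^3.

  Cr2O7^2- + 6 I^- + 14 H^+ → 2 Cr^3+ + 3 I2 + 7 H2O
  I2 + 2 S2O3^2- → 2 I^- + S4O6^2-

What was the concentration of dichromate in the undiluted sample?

n(S2O3^2-) = 0.03155 × 0.1232 = 3.887 × 10^-3 mol
n(I2) = n(S2O3^2-)/2 = 1.943 × 10^-3 mol
From the 1:3 ratio, n(Cr2O7^2-) in the aliquot = 1/3 × 1.943 × 10^-3 = 6.478 × 10^-4 mol
[Cr2O7^2-]_dilute = 6.478 × 10^-4 / 0.01024 = 0.06326 mol/L
[Cr2O7^2-]_original = 0.06326 × 100.0/19.75 = 0.3203 mol/L

0.3203 mol/L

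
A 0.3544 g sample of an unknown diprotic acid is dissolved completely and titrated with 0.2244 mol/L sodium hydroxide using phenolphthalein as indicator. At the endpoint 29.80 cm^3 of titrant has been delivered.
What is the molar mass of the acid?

106.0 g/mol

n(NaOH) = 0.02980 L × 0.2244 mol/L = 6.687 × 10^-3 mol
From the 1:2 ratio, n(H2A) = 1/2 × 6.687 × 10^-3 = 3.344 × 10^-3 mol
M = m / n = 0.3544 g / 3.344 × 10^-3 mol = 106.0 g/mol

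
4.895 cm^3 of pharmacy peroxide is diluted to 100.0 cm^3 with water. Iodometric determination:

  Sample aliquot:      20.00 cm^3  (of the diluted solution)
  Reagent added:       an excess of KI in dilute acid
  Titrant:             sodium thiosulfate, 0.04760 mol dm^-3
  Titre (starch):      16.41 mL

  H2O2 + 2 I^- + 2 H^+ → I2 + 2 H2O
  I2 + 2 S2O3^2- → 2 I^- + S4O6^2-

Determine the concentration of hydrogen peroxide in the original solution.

n(S2O3^2-) = 0.01641 × 0.04760 = 7.811 × 10^-4 mol
n(I2) = n(S2O3^2-)/2 = 3.906 × 10^-4 mol
n(H2O2) in the aliquot = 3.906 × 10^-4 mol (1:1 ratio)
[H2O2]_dilute = 3.906 × 10^-4 / 0.02000 = 0.01953 mol/L
[H2O2]_original = 0.01953 × 100.0/4.895 = 0.3989 mol/L

0.3989 mol/L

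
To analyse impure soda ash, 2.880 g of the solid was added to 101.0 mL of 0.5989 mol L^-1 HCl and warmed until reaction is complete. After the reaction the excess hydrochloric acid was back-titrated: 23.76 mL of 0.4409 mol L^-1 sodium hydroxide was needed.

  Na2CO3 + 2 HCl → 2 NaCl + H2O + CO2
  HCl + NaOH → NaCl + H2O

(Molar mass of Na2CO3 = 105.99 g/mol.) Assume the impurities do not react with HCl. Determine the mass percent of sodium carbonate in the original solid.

n(HCl) added = 0.1010 × 0.5989 = 0.06049 mol
n(NaOH) used in back-titration = 0.02376 × 0.4409 = 0.01048 mol
n(HCl) left over = 0.01048 mol (1:1 ratio)
n(HCl) consumed by analyte = 0.06049 − 0.01048 = 0.05001 mol
From the 1:2 ratio, n(Na2CO3) = 1/2 × 0.05001 = 0.02501 mol
mass of Na2CO3 = 0.02501 × 105.99 = 2.650 g
% Na2CO3 = 2.650 / 2.880 × 100 = 92.03 %

92.03 %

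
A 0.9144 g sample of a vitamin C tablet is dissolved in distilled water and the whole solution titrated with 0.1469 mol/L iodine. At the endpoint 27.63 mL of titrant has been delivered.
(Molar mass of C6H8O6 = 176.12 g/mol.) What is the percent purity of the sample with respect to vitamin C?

78.18 %

C6H8O6 + I2 → C6H6O6 + 2 HI
n(I2) = 0.02763 L × 0.1469 mol/L = 4.059 × 10^-3 mol
n(C6H8O6) = 4.059 × 10^-3 mol (1:1 ratio)
mass of C6H8O6 = 4.059 × 10^-3 × 176.12 g/mol = 0.7148 g
% C6H8O6 = 0.7148 / 0.9144 × 100 = 78.18 %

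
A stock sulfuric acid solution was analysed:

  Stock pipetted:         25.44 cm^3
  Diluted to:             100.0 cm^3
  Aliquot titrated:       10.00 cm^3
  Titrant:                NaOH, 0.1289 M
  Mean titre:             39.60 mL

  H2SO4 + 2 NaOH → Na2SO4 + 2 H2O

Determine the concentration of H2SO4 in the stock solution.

1.003 M

n(NaOH) = 0.03960 × 0.1289 = 5.104 × 10^-3 mol
From the 1:2 ratio, n(H2SO4) in the aliquot = 1/2 × 5.104 × 10^-3 = 2.552 × 10^-3 mol
[H2SO4]_dilute = 2.552 × 10^-3 / 0.01000 = 0.2552 mol/L
Dilution factor = 100.0 / 25.44 = 3.931
[H2SO4]_stock = 0.2552 × 3.931 = 1.003 mol/L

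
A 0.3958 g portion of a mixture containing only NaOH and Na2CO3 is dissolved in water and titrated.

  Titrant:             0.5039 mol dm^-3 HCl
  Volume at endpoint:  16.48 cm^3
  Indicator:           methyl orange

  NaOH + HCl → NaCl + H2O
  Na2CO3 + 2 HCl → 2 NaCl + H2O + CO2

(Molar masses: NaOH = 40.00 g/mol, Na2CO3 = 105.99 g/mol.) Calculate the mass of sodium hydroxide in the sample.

n(HCl) = 0.01648 × 0.5039 = 8.304 × 10^-3 mol
Let x = n(NaOH), y = n(Na2CO3).
Titrant: 1x + 2y = 8.304 × 10^-3;  mass: 40.00x + 105.99y = 0.3958
Solving, x = 3.408 × 10^-3 mol, y = 2.448 × 10^-3 mol
mass of NaOH = 3.408 × 10^-3 × 40.00 = 0.1363 g

0.1363 g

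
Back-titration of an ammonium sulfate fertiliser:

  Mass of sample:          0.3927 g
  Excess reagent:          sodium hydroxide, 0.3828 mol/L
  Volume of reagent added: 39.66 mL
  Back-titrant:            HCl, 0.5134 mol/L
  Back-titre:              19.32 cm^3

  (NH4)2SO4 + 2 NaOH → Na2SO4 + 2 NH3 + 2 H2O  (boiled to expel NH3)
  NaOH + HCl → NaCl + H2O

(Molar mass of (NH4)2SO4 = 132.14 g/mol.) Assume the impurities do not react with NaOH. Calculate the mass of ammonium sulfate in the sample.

0.3477 g

n(NaOH) added = 0.03966 × 0.3828 = 0.01518 mol
n(HCl) used in back-titration = 0.01932 × 0.5134 = 9.919 × 10^-3 mol
n(NaOH) left over = 9.919 × 10^-3 mol (1:1 ratio)
n(NaOH) consumed by analyte = 0.01518 − 9.919 × 10^-3 = 5.263 × 10^-3 mol
From the 1:2 ratio, n((NH4)2SO4) = 1/2 × 5.263 × 10^-3 = 2.631 × 10^-3 mol
mass of (NH4)2SO4 = 2.631 × 10^-3 × 132.14 = 0.3477 g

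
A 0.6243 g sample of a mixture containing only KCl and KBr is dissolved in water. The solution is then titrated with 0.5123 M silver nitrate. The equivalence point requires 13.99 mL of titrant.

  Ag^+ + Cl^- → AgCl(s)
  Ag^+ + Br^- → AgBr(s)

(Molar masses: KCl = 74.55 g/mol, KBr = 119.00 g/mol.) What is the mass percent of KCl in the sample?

n(AgNO3) = 0.01399 × 0.5123 = 7.167 × 10^-3 mol
Let x = n(KCl), y = n(KBr).
Titrant: 1x + 1y = 7.167 × 10^-3;  mass: 74.55x + 119.00y = 0.6243
Solving, x = 5.142 × 10^-3 mol, y = 2.025 × 10^-3 mol
mass of KCl = 5.142 × 10^-3 × 74.55 = 0.3834 g
% KCl = 0.3834 / 0.6243 × 100 = 61.41 %

61.41 %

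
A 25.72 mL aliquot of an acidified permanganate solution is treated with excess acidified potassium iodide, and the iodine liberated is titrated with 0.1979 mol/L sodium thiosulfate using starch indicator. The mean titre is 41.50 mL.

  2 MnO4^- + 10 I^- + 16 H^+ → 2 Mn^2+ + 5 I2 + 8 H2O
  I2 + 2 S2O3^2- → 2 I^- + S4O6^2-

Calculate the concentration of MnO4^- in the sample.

0.06386 mol/L

n(S2O3^2-) = 0.04150 × 0.1979 = 8.213 × 10^-3 mol
n(I2) = n(S2O3^2-)/2 = 4.106 × 10^-3 mol
From the 2:5 ratio, n(MnO4^-) in the aliquot = 2/5 × 4.106 × 10^-3 = 1.643 × 10^-3 mol
[MnO4^-] = 1.643 × 10^-3 / 0.02572 = 0.06386 mol/L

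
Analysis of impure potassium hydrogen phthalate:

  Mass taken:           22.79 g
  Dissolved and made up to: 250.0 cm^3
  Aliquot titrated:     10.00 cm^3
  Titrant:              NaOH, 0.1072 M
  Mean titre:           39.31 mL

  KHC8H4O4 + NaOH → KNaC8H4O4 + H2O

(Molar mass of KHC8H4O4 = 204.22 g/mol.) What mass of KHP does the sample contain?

n(NaOH) per titration = 0.03931 × 0.1072 = 4.214 × 10^-3 mol
n(KHC8H4O4) in each aliquot = 4.214 × 10^-3 mol (1:1 ratio)
n(KHC8H4O4) in the whole flask = 4.214 × 10^-3 × 250.0/10.00 = 0.1054 mol
mass of KHC8H4O4 = 0.1054 × 204.22 = 21.51 g

21.51 g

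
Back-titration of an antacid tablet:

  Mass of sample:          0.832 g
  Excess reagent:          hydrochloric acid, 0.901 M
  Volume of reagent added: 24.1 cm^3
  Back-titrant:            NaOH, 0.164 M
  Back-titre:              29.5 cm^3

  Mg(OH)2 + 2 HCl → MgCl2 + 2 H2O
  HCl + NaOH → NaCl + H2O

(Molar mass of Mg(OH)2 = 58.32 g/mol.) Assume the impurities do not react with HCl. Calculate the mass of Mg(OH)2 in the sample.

n(HCl) added = 0.0241 × 0.901 = 0.0217 mol
n(NaOH) used in back-titration = 0.0295 × 0.164 = 4.84 × 10^-3 mol
n(HCl) left over = 4.84 × 10^-3 mol (1:1 ratio)
n(HCl) consumed by analyte = 0.0217 − 4.84 × 10^-3 = 0.0169 mol
From the 1:2 ratio, n(Mg(OH)2) = 1/2 × 0.0169 = 8.44 × 10^-3 mol
mass of Mg(OH)2 = 8.44 × 10^-3 × 58.32 = 0.492 g

0.492 g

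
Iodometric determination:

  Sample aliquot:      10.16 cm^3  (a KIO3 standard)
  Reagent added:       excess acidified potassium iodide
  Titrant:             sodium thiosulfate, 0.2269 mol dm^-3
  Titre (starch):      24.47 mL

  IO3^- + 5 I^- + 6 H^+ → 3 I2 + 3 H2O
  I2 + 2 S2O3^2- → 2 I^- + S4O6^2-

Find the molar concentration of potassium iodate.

n(S2O3^2-) = 0.02447 × 0.2269 = 5.552 × 10^-3 mol
n(I2) = n(S2O3^2-)/2 = 2.776 × 10^-3 mol
From the 1:3 ratio, n(IO3^-) in the aliquot = 1/3 × 2.776 × 10^-3 = 9.254 × 10^-4 mol
[IO3^-] = 9.254 × 10^-4 / 0.01016 = 0.09108 mol/L

0.09108 mol/L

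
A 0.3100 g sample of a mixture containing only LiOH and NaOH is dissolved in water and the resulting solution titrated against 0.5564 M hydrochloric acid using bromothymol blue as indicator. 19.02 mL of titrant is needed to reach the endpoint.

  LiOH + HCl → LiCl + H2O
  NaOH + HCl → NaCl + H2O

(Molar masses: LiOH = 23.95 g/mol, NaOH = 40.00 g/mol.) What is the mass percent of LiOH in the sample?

n(HCl) = 0.01902 × 0.5564 = 0.01058 mol
Let x = n(LiOH), y = n(NaOH).
Titrant: 1x + 1y = 0.01058;  mass: 23.95x + 40.00y = 0.3100
Solving, x = 7.060 × 10^-3 mol, y = 3.523 × 10^-3 mol
mass of LiOH = 7.060 × 10^-3 × 23.95 = 0.1691 g
% LiOH = 0.1691 / 0.3100 × 100 = 54.54 %

54.54 %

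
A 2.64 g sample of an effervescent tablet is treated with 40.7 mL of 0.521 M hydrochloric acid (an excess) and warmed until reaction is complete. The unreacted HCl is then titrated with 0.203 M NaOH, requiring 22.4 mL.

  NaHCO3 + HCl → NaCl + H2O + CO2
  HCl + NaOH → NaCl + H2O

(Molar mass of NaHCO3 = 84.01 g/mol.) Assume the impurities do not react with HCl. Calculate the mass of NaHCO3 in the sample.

n(HCl) added = 0.0407 × 0.521 = 0.0212 mol
n(NaOH) used in back-titration = 0.0224 × 0.203 = 4.55 × 10^-3 mol
n(HCl) left over = 4.55 × 10^-3 mol (1:1 ratio)
n(HCl) consumed by analyte = 0.0212 − 4.55 × 10^-3 = 0.0167 mol
n(NaHCO3) = 0.0167 mol (1:1 ratio)
mass of NaHCO3 = 0.0167 × 84.01 = 1.40 g

1.40 g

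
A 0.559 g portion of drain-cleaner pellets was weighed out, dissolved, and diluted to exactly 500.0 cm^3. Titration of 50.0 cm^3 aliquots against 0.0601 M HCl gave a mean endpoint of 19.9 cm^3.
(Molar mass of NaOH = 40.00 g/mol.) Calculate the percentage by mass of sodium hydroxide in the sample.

85.6 %

NaOH + HCl → NaCl + H2O
n(HCl) per titration = 0.0199 × 0.0601 = 1.20 × 10^-3 mol
n(NaOH) in each aliquot = 1.20 × 10^-3 mol (1:1 ratio)
n(NaOH) in the whole flask = 1.20 × 10^-3 × 500.0/50.0 = 0.0120 mol
mass of NaOH = 0.0120 × 40.00 = 0.478 g
% NaOH = 0.478 / 0.559 × 100 = 85.6 %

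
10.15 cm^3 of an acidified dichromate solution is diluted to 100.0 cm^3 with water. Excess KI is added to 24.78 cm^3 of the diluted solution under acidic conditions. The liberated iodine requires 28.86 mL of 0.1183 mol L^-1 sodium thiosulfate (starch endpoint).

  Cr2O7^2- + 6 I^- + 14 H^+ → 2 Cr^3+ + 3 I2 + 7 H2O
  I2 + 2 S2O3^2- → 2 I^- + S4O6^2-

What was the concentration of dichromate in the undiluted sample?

0.2262 mol/L

n(S2O3^2-) = 0.02886 × 0.1183 = 3.414 × 10^-3 mol
n(I2) = n(S2O3^2-)/2 = 1.707 × 10^-3 mol
From the 1:3 ratio, n(Cr2O7^2-) in the aliquot = 1/3 × 1.707 × 10^-3 = 5.690 × 10^-4 mol
[Cr2O7^2-]_dilute = 5.690 × 10^-4 / 0.02478 = 0.02296 mol/L
[Cr2O7^2-]_original = 0.02296 × 100.0/10.15 = 0.2262 mol/L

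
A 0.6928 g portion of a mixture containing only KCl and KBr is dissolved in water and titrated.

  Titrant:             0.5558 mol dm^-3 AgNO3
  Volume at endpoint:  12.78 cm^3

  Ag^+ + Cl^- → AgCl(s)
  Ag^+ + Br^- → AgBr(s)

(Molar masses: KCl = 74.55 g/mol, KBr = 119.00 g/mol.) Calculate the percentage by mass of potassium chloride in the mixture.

n(AgNO3) = 0.01278 × 0.5558 = 7.103 × 10^-3 mol
Let x = n(KCl), y = n(KBr).
Titrant: 1x + 1y = 7.103 × 10^-3;  mass: 74.55x + 119.00y = 0.6928
Solving, x = 3.430 × 10^-3 mol, y = 3.673 × 10^-3 mol
mass of KCl = 3.430 × 10^-3 × 74.55 = 0.2557 g
% KCl = 0.2557 / 0.6928 × 100 = 36.91 %

36.91 %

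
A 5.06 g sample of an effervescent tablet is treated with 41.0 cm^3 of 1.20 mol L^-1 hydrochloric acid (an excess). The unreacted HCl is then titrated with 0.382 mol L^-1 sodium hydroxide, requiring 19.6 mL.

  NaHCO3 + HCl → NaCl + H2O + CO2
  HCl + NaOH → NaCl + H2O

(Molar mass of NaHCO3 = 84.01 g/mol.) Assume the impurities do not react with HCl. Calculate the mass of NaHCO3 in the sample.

n(HCl) added = 0.0410 × 1.20 = 0.0492 mol
n(NaOH) used in back-titration = 0.0196 × 0.382 = 7.49 × 10^-3 mol
n(HCl) left over = 7.49 × 10^-3 mol (1:1 ratio)
n(HCl) consumed by analyte = 0.0492 − 7.49 × 10^-3 = 0.0417 mol
n(NaHCO3) = 0.0417 mol (1:1 ratio)
mass of NaHCO3 = 0.0417 × 84.01 = 3.50 g

3.50 g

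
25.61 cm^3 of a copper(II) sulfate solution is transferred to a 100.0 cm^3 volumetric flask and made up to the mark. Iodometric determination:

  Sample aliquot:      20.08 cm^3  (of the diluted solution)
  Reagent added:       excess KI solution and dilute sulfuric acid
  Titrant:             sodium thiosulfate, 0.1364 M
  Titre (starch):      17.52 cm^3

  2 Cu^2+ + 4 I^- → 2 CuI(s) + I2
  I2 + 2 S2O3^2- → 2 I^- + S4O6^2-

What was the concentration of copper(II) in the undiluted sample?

0.4647 M

n(S2O3^2-) = 0.01752 × 0.1364 = 2.390 × 10^-3 mol
n(I2) = n(S2O3^2-)/2 = 1.195 × 10^-3 mol
From the 2:1 ratio, n(Cu2+) in the aliquot = 2/1 × 1.195 × 10^-3 = 2.390 × 10^-3 mol
[Cu2+]_dilute = 2.390 × 10^-3 / 0.02008 = 0.1190 mol/L
[Cu2+]_original = 0.1190 × 100.0/25.61 = 0.4647 mol/L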